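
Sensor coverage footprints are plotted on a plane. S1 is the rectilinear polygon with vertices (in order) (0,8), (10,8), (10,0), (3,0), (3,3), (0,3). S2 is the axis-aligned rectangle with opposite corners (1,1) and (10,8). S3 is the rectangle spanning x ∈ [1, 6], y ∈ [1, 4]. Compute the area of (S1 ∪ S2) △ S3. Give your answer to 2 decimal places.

60.00

|S1 ∪ S2| = 75.
|(S1 ∪ S2) ∩ S3| = 15.
|(S1 ∪ S2) △ S3| = 75 + 15 − 30 = 60.00.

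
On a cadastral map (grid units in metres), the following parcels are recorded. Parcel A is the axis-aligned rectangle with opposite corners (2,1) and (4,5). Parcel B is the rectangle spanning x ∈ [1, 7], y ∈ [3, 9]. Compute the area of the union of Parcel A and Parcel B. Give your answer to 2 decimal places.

By inclusion–exclusion:
Individual areas: |Parcel A| = 8, |Parcel B| = 36.
|Parcel A∩Parcel B|: x∈[2,4], y∈[3,5] → 2·2 = 4.
|Parcel A ∪ Parcel B| = 44 − 4 = 40.00.

40.00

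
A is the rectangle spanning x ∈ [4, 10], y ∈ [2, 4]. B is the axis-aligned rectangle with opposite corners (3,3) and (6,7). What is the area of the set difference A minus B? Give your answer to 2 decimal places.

10.00

|A∩B|: x∈[4,6], y∈[3,4] → 2·1 = 2.
|A| = 12.
|A ∖ B| = |A| − |A∩B| = 12 − 2 = 10.00.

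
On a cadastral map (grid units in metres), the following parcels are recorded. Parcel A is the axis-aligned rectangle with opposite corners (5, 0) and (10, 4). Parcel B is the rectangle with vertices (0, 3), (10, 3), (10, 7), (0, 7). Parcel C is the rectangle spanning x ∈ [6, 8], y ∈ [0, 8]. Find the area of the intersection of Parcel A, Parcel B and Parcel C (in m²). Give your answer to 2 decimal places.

2.00

The intersection is the polygon with vertices (6,3), (6,4), (8,4), (8,3).
By the shoelace formula its area is 2.00.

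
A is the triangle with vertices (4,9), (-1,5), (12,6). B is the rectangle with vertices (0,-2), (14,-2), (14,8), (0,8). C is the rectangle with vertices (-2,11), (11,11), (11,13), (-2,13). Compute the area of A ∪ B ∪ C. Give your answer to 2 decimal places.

168.32

By inclusion–exclusion:
Individual areas: |A| = 23.5, |B| = 140, |C| = 26.
|A∩B| = 21.1801.
|A∩C| = 0.
|B∩C| = 0 (no overlap).
|A∩B∩C| = 0.
|A ∪ B ∪ C| = 189.5 − 21.1801 + 0 = 168.32.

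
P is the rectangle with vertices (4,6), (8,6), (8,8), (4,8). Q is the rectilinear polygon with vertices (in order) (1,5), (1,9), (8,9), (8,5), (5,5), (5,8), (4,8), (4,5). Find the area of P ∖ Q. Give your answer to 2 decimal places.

2.00

|P| = 8, |P∩Q| = 6.
|P ∖ Q| = |P| − |P∩Q| = 8 − 6 = 2.00.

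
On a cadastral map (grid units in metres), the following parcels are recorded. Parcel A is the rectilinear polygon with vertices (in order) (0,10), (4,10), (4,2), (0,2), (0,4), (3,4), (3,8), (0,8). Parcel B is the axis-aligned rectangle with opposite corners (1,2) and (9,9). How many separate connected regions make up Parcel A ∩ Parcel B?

Parcel A ∩ Parcel B is a single connected region.

1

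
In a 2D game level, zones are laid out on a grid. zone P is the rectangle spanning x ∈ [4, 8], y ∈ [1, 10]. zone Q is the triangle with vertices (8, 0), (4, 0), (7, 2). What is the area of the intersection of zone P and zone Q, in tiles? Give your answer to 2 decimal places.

The intersection is the polygon with vertices (5.5,1), (7,2), (7.5,1).
By the shoelace formula its area is 1.00.

1.00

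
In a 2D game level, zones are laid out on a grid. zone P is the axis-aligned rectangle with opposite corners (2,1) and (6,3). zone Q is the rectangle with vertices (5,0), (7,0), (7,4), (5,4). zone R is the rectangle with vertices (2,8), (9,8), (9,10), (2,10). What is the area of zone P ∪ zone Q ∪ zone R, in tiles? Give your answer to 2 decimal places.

By inclusion–exclusion:
Individual areas: |zone P| = 8, |zone Q| = 8, |zone R| = 14.
|zone P∩zone Q|: x∈[5,6], y∈[1,3] → 1·2 = 2.
|zone P∩zone R| = 0 (no overlap).
|zone Q∩zone R| = 0 (no overlap).
|zone P∩zone Q∩zone R| = 0.
|zone P ∪ zone Q ∪ zone R| = 30 − 2 + 0 = 28.00.

28.00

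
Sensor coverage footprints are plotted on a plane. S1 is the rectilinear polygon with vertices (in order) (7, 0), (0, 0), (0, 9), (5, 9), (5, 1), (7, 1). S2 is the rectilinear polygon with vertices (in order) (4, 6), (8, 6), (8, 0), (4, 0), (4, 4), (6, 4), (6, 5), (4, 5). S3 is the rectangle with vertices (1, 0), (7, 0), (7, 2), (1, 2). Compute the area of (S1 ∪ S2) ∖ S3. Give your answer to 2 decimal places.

|S1 ∪ S2| = 62.
|(S1 ∪ S2) ∩ S3| = 12.
|(S1 ∪ S2) ∖ S3| = 62 − 12 = 50.00.

50.00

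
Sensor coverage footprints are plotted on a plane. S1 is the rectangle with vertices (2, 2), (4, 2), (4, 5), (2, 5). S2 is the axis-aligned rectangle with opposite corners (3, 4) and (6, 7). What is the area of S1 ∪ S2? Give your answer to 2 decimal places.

By inclusion–exclusion:
Individual areas: |S1| = 6, |S2| = 9.
|S1∩S2|: x∈[3,4], y∈[4,5] → 1·1 = 1.
|S1 ∪ S2| = 15 − 1 = 14.00.

14.00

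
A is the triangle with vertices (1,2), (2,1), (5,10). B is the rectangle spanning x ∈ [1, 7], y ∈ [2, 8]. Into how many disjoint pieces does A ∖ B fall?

A ∖ B splits into 2 disjoint pieces (area 0.6667, area 0.3333).

2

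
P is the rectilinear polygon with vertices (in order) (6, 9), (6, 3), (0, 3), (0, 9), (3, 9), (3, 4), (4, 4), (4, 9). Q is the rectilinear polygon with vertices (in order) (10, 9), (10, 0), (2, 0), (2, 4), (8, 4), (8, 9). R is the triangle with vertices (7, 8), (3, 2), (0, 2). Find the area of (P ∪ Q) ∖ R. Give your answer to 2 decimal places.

|P ∪ Q| = 69.
|(P ∪ Q) ∩ R| = 6.2619.
|(P ∪ Q) ∖ R| = 69 − 6.2619 = 62.74.

62.74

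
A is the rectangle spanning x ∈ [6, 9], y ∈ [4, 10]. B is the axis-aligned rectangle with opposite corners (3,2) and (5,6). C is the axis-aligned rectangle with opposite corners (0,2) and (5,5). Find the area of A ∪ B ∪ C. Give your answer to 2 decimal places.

By inclusion–exclusion:
Individual areas: |A| = 18, |B| = 8, |C| = 15.
|A∩B| = 0 (no overlap).
|A∩C| = 0 (no overlap).
|B∩C|: x∈[3,5], y∈[2,5] → 2·3 = 6.
|A∩B∩C| = 0.
|A ∪ B ∪ C| = 41 − 6 + 0 = 35.00.

35.00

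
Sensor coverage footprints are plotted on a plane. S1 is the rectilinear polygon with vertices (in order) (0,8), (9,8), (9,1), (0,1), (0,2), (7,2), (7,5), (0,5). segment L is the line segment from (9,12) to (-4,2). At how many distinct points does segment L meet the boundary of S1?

2

The segment meets the boundary at (0,5.077), (3.8,8).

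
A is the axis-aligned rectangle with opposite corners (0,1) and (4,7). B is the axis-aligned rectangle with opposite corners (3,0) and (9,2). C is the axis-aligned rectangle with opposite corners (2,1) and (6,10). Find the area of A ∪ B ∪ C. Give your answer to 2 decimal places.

57.00

By inclusion–exclusion:
Individual areas: |A| = 24, |B| = 12, |C| = 36.
|A∩B|: x∈[3,4], y∈[1,2] → 1·1 = 1.
|A∩C|: x∈[2,4], y∈[1,7] → 2·6 = 12.
|B∩C|: x∈[3,6], y∈[1,2] → 3·1 = 3.
|A∩B∩C| = 1.
|A ∪ B ∪ C| = 72 − 16 + 1 = 57.00.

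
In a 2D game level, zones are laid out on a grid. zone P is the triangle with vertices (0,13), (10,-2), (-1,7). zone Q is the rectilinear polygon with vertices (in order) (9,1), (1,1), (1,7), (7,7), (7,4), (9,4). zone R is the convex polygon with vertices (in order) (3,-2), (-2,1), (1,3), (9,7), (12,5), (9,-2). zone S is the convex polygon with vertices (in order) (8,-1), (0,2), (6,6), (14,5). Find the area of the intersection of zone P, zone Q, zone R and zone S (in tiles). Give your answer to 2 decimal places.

The intersection is the polygon with vertices (2.816,3.878), (3,4), (5.25,5.125), (8,1), (6.333,1).
By the shoelace formula its area is 9.17.

9.17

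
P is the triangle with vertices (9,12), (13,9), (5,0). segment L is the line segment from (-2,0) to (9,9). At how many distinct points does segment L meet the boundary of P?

1

The segment meets the boundary at (7.625,7.875).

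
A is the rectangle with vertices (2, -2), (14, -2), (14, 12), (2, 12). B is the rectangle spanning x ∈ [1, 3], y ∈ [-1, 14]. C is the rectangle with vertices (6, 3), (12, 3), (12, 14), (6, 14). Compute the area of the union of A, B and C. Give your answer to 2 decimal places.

By inclusion–exclusion:
Individual areas: |A| = 168, |B| = 30, |C| = 66.
|A∩B|: x∈[2,3], y∈[-1,12] → 1·13 = 13.
|A∩C|: x∈[6,12], y∈[3,12] → 6·9 = 54.
|B∩C| = 0 (no overlap).
|A∩B∩C| = 0.
|A ∪ B ∪ C| = 264 − 67 + 0 = 197.00.

197.00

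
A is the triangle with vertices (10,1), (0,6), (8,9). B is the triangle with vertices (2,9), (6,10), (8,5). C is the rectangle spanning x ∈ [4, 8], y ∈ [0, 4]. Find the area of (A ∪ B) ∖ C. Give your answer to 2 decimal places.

|A ∪ B| = 41.1026.
|(A ∪ B) ∩ C| = 4.
|(A ∪ B) ∖ C| = 41.1026 − 4 = 37.10.

37.10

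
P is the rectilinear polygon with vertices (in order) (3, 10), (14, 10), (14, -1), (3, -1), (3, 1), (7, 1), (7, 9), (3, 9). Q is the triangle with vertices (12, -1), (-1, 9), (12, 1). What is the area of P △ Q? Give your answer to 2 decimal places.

85.85

|P| = 89, |Q| = 13, |P∩Q| = 8.0769.
|P △ Q| = |P| + |Q| − 2·|P∩Q| = 89 + 13 − 16.1538 = 85.85.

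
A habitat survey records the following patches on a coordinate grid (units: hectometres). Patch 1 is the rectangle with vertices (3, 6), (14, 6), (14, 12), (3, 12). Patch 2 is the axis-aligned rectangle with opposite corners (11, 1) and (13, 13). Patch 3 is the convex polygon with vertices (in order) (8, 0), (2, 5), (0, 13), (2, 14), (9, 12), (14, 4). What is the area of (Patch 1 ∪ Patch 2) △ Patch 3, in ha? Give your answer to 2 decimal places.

83.27

|Patch 1 ∪ Patch 2| = 78.
|(Patch 1 ∪ Patch 2) ∩ Patch 3| = 53.8667.
|(Patch 1 ∪ Patch 2) △ Patch 3| = 78 + 113 − 107.7333 = 83.27.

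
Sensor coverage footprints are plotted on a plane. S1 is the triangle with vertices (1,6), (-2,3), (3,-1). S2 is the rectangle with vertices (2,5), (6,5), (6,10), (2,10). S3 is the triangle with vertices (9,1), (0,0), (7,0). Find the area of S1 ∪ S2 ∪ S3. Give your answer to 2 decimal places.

By inclusion–exclusion:
Individual areas: |S1| = 13.5, |S2| = 20, |S3| = 3.5.
|S1∩S2| = 0.
|S1∩S3| = 0.2473.
|S2∩S3| = 0.
|S1∩S2∩S3| = 0.
|S1 ∪ S2 ∪ S3| = 37 − 0.2473 + 0 = 36.75.

36.75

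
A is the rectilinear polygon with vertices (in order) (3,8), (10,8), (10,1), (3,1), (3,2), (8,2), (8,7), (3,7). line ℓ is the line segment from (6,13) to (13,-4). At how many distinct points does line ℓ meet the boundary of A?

The segment meets the boundary at (10,3.286), (8.059,8).

2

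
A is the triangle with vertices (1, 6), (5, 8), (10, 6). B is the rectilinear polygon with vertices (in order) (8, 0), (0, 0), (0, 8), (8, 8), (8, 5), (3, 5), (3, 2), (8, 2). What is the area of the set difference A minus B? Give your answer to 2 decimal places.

|A| = 9, |A∩B| = 8.2.
|A ∖ B| = |A| − |A∩B| = 9 − 8.2 = 0.80.

0.80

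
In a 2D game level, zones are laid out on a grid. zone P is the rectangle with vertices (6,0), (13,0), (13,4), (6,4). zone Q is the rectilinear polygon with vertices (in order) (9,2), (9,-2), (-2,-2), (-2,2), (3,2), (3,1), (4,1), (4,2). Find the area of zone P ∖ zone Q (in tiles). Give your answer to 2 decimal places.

22.00

|zone P| = 28, |zone P∩zone Q| = 6.
|zone P ∖ zone Q| = |zone P| − |zone P∩zone Q| = 28 − 6 = 22.00.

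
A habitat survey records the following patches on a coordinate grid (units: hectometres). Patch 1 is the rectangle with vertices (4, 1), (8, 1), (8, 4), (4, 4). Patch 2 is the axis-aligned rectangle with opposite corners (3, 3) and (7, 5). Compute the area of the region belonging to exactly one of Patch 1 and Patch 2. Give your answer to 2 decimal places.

|Patch 1∩Patch 2|: x∈[4,7], y∈[3,4] → 3·1 = 3.
|Patch 1 △ Patch 2| = |Patch 1| + |Patch 2| − 2·|Patch 1∩Patch 2| = 12 + 8 − 6 = 14.00.

14.00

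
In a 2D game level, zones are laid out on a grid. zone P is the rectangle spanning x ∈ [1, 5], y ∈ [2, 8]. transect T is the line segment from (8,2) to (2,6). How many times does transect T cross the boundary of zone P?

1

The segment meets the boundary at (5,4).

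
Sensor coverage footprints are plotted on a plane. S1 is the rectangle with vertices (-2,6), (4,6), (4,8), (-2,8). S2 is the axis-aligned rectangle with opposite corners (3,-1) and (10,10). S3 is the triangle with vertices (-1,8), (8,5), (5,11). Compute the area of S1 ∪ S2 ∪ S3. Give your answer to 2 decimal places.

By inclusion–exclusion:
Individual areas: |S1| = 12, |S2| = 77, |S3| = 22.5.
|S1∩S2|: x∈[3,4], y∈[6,8] → 1·2 = 2.
|S1∩S3| = 4.1667.
|S2∩S3| = 14.5833.
|S1∩S2∩S3| = 1.5.
|S1 ∪ S2 ∪ S3| = 111.5 − 20.75 + 1.5 = 92.25.

92.25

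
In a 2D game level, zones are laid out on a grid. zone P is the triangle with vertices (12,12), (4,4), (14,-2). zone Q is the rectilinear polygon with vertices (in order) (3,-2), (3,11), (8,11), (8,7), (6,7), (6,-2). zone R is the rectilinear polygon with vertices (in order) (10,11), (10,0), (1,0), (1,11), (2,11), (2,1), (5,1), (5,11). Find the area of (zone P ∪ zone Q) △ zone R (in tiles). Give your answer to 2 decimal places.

84.10

|zone P ∪ zone Q| = 107.3.
|(zone P ∪ zone Q) ∩ zone R| = 46.1.
|(zone P ∪ zone Q) △ zone R| = 107.3 + 69 − 92.2 = 84.10.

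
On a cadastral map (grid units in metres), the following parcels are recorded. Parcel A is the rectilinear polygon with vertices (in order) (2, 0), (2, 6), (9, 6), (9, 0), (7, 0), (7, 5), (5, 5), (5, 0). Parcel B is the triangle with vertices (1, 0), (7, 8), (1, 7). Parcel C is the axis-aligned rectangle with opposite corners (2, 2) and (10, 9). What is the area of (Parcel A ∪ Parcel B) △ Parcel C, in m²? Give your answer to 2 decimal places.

|Parcel A ∪ Parcel B| = 44.8333.
|(Parcel A ∪ Parcel B) ∩ Parcel C| = 28.4167.
|(Parcel A ∪ Parcel B) △ Parcel C| = 44.8333 + 56 − 56.8333 = 44.00.

44.00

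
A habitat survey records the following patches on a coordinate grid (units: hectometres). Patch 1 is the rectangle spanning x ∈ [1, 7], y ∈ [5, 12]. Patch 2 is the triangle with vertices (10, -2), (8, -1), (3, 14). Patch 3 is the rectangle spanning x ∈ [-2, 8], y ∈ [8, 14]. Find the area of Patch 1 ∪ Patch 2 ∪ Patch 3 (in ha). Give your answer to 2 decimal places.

86.28

By inclusion–exclusion:
Individual areas: |Patch 1| = 42, |Patch 2| = 12.5, |Patch 3| = 60.
|Patch 1∩Patch 2| = 4.0104.
|Patch 1∩Patch 3|: x∈[1,7], y∈[8,12] → 6·4 = 24.
|Patch 2∩Patch 3| = 1.875.
|Patch 1∩Patch 2∩Patch 3| = 1.6667.
|Patch 1 ∪ Patch 2 ∪ Patch 3| = 114.5 − 29.8854 + 1.6667 = 86.28.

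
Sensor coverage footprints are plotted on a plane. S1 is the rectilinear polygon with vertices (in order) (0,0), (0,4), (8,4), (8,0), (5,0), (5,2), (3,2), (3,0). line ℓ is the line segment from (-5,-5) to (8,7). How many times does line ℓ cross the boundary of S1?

2

The segment meets the boundary at (4.75,4), (0.417,0).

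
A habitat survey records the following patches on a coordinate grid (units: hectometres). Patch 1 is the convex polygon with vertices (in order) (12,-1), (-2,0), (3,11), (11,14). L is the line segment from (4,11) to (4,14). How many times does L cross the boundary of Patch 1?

1

The segment meets the boundary at (4,11.375).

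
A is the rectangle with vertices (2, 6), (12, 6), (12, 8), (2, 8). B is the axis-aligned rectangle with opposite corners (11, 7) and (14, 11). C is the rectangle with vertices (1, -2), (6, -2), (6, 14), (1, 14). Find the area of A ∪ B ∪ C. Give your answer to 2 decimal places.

103.00

By inclusion–exclusion:
Individual areas: |A| = 20, |B| = 12, |C| = 80.
|A∩B|: x∈[11,12], y∈[7,8] → 1·1 = 1.
|A∩C|: x∈[2,6], y∈[6,8] → 4·2 = 8.
|B∩C| = 0 (no overlap).
|A∩B∩C| = 0.
|A ∪ B ∪ C| = 112 − 9 + 0 = 103.00.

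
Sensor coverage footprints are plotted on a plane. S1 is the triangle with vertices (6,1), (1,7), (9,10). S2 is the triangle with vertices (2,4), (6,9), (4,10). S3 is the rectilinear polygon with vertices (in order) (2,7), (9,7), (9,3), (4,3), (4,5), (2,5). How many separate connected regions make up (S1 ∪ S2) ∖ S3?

3

(S1 ∪ S2) ∖ S3 splits into 3 disjoint pieces (area 1.2946, area 13.7607, area 2.3333).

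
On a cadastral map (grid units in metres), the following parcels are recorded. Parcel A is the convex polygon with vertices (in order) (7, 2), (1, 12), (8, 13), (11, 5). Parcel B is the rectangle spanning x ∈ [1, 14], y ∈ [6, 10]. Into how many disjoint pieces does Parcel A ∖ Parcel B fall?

Parcel A ∖ Parcel B splits into 2 disjoint pieces (area 14.6125, area 17.9875).

2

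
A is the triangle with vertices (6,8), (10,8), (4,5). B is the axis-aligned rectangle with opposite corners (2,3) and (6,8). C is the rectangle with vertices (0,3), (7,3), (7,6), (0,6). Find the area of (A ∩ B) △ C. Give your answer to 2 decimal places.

|A ∩ B| = 2.
|(A ∩ B) ∩ C| = 0.6667.
|(A ∩ B) △ C| = 2 + 21 − 1.3333 = 21.67.

21.67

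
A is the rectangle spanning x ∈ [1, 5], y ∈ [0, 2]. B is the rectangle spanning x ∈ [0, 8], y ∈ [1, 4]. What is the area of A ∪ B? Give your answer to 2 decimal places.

By inclusion–exclusion:
Individual areas: |A| = 8, |B| = 24.
|A∩B|: x∈[1,5], y∈[1,2] → 4·1 = 4.
|A ∪ B| = 32 − 4 = 28.00.

28.00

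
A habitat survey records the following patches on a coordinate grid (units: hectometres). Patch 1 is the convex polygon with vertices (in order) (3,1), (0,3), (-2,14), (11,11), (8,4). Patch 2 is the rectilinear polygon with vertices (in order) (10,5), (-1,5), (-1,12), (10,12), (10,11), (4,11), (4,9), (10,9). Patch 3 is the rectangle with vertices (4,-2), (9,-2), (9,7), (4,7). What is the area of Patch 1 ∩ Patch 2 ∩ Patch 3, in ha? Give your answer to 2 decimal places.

9.62

The intersection is the polygon with vertices (8.429,5), (4,5), (4,7), (9,7), (9,6.333).
By the shoelace formula its area is 9.62.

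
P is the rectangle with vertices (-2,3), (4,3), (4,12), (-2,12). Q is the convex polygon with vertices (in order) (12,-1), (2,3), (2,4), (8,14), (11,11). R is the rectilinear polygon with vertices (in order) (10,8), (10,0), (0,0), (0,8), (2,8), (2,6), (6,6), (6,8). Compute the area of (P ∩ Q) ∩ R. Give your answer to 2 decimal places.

4.80

The region (P ∩ Q) ∩ R is the polygon with vertices (2,3), (2,4), (3.2,6), (4,6), (4,3).
By the shoelace formula its area is 4.80.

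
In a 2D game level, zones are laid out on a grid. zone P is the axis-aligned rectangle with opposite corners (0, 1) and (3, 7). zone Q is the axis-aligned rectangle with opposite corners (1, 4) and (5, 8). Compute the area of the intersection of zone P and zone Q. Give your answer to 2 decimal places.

|zone P∩zone Q|: x∈[1,3], y∈[4,7] → 2·3 = 6.

6.00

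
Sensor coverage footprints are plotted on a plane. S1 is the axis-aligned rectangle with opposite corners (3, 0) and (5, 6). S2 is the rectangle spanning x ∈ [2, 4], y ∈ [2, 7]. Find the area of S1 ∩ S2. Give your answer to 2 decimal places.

|S1∩S2|: x∈[3,4], y∈[2,6] → 1·4 = 4.

4.00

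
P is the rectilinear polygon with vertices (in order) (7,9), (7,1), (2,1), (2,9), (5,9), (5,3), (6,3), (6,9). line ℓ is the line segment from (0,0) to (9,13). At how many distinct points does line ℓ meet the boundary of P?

4

The segment meets the boundary at (6.231,9), (6,8.667), (5,7.222), (2,2.889).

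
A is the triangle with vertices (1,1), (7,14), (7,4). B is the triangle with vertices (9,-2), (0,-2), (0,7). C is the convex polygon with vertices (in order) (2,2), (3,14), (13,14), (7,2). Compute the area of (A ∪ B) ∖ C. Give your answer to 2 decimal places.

36.35

|A ∪ B| = 66.114.
|(A ∪ B) ∩ C| = 29.7679.
|(A ∪ B) ∖ C| = 66.114 − 29.7679 = 36.35.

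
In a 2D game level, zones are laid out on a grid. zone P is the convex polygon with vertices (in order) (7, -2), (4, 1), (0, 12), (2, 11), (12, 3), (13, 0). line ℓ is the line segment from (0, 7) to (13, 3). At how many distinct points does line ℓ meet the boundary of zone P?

2

The segment meets the boundary at (11.375,3.5), (2.047,6.37).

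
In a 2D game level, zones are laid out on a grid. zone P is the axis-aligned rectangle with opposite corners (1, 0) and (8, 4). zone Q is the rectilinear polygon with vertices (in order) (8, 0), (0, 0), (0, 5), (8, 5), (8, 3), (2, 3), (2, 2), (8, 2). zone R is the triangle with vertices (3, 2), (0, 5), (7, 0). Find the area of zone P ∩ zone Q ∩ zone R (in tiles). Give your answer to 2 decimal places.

1.80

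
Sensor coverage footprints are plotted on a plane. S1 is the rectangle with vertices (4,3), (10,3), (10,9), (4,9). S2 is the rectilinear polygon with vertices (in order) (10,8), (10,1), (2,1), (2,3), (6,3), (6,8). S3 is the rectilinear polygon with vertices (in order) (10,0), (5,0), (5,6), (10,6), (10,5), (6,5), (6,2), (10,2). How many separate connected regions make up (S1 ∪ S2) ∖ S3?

2

(S1 ∪ S2) ∖ S3 splits into 2 disjoint pieces (area 12, area 27).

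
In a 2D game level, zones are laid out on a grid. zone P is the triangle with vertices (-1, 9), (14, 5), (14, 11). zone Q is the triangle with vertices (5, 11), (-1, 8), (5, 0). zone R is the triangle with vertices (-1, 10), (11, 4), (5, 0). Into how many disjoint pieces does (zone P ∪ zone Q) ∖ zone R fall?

(zone P ∪ zone Q) ∖ zone R splits into 3 disjoint pieces (area 0.0794, area 45.9531, area 5.0769).

3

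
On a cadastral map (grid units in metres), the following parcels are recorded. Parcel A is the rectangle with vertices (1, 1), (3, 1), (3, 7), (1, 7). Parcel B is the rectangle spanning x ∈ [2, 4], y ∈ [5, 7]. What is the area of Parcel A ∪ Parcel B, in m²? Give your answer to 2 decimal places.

14.00

By inclusion–exclusion:
Individual areas: |Parcel A| = 12, |Parcel B| = 4.
|Parcel A∩Parcel B|: x∈[2,3], y∈[5,7] → 1·2 = 2.
|Parcel A ∪ Parcel B| = 16 − 2 = 14.00.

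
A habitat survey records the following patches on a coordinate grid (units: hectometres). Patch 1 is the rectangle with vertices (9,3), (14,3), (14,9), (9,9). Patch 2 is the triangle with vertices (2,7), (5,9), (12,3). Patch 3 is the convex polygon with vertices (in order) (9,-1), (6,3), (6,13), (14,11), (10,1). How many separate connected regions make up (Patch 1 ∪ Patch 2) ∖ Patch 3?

2

(Patch 1 ∪ Patch 2) ∖ Patch 3 splits into 2 disjoint pieces (area 12, area 7.7714).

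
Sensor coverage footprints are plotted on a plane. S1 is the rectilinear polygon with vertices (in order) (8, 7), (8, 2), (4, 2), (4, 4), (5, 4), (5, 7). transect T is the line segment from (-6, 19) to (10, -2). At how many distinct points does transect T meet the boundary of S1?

The segment meets the boundary at (6.952,2), (5,4.562).

2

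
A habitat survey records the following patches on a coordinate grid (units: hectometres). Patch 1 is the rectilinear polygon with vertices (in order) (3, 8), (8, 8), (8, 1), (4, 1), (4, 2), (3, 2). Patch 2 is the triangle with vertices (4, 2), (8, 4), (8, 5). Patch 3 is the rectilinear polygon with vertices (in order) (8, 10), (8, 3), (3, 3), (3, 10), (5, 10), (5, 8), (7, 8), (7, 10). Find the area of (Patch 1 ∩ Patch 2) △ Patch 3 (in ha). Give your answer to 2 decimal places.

|Patch 1 ∩ Patch 2| = 2.
|(Patch 1 ∩ Patch 2) ∩ Patch 3| = 1.6667.
|(Patch 1 ∩ Patch 2) △ Patch 3| = 2 + 31 − 3.3333 = 29.67.

29.67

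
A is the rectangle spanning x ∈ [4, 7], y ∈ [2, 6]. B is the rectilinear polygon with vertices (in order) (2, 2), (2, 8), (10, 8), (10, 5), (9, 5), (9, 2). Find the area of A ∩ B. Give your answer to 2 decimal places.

12.00

The intersection is the polygon with vertices (4,6), (7,6), (7,2), (4,2).
By the shoelace formula its area is 12.00.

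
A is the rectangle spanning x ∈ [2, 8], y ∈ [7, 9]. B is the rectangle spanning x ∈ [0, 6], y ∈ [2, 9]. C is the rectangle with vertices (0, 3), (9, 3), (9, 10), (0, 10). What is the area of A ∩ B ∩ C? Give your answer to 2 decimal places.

8.00

The intersection is the polygon with vertices (6,7), (2,7), (2,9), (6,9).
By the shoelace formula its area is 8.00.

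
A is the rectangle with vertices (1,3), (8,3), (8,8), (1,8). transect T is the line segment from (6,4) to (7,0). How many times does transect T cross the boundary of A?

1

The segment meets the boundary at (6.25,3).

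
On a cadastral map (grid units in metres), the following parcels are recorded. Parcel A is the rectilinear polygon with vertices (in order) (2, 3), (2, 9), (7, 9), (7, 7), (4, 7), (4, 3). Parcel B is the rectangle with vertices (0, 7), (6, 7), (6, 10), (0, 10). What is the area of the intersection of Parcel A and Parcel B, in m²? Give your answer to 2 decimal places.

The intersection is the polygon with vertices (2,9), (6,9), (6,7), (4,7), (2,7).
By the shoelace formula its area is 8.00.

8.00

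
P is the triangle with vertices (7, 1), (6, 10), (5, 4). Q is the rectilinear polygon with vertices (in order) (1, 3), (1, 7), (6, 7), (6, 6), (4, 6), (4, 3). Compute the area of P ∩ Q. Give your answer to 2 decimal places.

0.58

The intersection is the polygon with vertices (5.5,7), (6,7), (6,6), (5.333,6).
By the shoelace formula its area is 0.58.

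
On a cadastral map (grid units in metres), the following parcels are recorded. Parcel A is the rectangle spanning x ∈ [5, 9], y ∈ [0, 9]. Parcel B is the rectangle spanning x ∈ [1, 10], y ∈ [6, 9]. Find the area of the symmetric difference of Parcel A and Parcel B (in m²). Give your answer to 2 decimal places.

39.00

|Parcel A∩Parcel B|: x∈[5,9], y∈[6,9] → 4·3 = 12.
|Parcel A △ Parcel B| = |Parcel A| + |Parcel B| − 2·|Parcel A∩Parcel B| = 36 + 27 − 24 = 39.00.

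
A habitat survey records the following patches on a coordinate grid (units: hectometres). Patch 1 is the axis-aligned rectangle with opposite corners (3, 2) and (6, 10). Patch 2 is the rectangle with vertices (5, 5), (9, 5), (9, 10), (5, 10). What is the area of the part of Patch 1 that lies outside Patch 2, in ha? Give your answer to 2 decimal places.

19.00

|Patch 1∩Patch 2|: x∈[5,6], y∈[5,10] → 1·5 = 5.
|Patch 1| = 24.
|Patch 1 ∖ Patch 2| = |Patch 1| − |Patch 1∩Patch 2| = 24 − 5 = 19.00.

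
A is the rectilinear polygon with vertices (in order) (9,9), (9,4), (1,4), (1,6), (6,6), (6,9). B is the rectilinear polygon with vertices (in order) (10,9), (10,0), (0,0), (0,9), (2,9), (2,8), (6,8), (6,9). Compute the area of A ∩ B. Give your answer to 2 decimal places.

25.00

The intersection is the polygon with vertices (9,4), (1,4), (1,6), (6,6), (6,8), (6,9), (9,9).
By the shoelace formula its area is 25.00.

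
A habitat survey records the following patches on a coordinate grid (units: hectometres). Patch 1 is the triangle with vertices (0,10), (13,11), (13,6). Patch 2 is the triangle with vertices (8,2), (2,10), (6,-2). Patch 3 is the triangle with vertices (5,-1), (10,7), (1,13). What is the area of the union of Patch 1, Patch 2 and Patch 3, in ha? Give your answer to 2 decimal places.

79.12

By inclusion–exclusion:
Individual areas: |Patch 1| = 32.5, |Patch 2| = 20, |Patch 3| = 51.
|Patch 1∩Patch 2| = 0.1143.
|Patch 1∩Patch 3| = 8.9646.
|Patch 2∩Patch 3| = 15.4175.
|Patch 1∩Patch 2∩Patch 3| = 0.1143.
|Patch 1 ∪ Patch 2 ∪ Patch 3| = 103.5 − 24.4964 + 0.1143 = 79.12.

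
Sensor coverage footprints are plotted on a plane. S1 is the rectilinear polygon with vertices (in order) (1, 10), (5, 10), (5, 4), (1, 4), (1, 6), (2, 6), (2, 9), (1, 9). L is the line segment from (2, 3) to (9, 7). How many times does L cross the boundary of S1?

2

The segment meets the boundary at (5,4.714), (3.75,4).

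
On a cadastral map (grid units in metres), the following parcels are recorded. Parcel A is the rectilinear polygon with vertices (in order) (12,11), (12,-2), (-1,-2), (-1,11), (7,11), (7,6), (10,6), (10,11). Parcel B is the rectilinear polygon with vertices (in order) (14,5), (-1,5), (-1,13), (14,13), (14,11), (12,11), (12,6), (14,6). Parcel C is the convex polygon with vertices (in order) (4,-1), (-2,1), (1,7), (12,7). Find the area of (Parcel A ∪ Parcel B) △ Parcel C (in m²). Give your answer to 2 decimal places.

138.33

|Parcel A ∪ Parcel B| = 201.
|(Parcel A ∪ Parcel B) ∩ Parcel C| = 63.8333.
|(Parcel A ∪ Parcel B) △ Parcel C| = 201 + 65 − 127.6667 = 138.33.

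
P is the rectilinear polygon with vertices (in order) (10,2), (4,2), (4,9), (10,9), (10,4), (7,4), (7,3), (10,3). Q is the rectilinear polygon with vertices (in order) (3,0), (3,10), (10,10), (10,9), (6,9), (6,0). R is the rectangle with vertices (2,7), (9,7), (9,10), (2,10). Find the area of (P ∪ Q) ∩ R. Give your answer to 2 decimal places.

The region (P ∪ Q) ∩ R is the polygon with vertices (3,10), (9,10), (9,7), (3,7).
By the shoelace formula its area is 18.00.

18.00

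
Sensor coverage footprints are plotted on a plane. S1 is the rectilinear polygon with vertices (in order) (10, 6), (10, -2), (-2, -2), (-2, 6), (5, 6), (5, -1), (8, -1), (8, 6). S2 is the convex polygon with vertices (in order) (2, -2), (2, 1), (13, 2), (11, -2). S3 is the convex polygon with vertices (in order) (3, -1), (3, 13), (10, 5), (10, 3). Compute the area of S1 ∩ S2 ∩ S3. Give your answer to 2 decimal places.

3.22

The intersection is the polygon with vertices (5,1.273), (5,0.143), (3,-1), (3,1.091).
By the shoelace formula its area is 3.22.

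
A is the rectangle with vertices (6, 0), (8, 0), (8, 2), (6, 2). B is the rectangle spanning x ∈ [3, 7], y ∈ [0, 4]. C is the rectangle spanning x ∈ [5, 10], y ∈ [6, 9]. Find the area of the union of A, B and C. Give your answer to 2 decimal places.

33.00

By inclusion–exclusion:
Individual areas: |A| = 4, |B| = 16, |C| = 15.
|A∩B|: x∈[6,7], y∈[0,2] → 1·2 = 2.
|A∩C| = 0 (no overlap).
|B∩C| = 0 (no overlap).
|A∩B∩C| = 0.
|A ∪ B ∪ C| = 35 − 2 + 0 = 33.00.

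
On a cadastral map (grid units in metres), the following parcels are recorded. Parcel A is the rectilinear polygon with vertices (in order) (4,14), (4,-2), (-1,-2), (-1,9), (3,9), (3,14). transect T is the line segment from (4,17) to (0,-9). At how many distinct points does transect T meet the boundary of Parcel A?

4

The segment meets the boundary at (1.077,-2), (2.769,9), (3,10.5), (3.538,14).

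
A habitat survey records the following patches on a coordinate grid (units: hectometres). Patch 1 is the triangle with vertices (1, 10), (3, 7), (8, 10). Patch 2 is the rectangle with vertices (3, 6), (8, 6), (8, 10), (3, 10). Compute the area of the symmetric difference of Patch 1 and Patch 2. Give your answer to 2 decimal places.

|Patch 1| = 10.5, |Patch 2| = 20, |Patch 1∩Patch 2| = 7.5.
|Patch 1 △ Patch 2| = |Patch 1| + |Patch 2| − 2·|Patch 1∩Patch 2| = 10.5 + 20 − 15 = 15.50.

15.50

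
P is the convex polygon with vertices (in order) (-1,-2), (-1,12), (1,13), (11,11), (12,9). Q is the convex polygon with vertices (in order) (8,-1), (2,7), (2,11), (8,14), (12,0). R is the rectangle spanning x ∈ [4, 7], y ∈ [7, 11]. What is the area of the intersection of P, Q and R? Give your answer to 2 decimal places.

The intersection is the polygon with vertices (4,7), (4,11), (7,11), (7,7).
By the shoelace formula its area is 12.00.

12.00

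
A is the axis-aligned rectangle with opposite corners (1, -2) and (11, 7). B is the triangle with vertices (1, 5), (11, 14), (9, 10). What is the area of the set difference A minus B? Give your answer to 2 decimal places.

89.02

|A| = 90, |A∩B| = 0.9778.
|A ∖ B| = |A| − |A∩B| = 90 − 0.9778 = 89.02.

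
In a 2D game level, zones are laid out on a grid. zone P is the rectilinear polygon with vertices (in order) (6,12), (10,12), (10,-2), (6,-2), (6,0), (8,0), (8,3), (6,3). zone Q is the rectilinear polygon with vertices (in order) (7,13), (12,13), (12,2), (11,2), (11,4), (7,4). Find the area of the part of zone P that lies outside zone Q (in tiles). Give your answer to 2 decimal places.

26.00

|zone P| = 50, |zone P∩zone Q| = 24.
|zone P ∖ zone Q| = |zone P| − |zone P∩zone Q| = 50 − 24 = 26.00.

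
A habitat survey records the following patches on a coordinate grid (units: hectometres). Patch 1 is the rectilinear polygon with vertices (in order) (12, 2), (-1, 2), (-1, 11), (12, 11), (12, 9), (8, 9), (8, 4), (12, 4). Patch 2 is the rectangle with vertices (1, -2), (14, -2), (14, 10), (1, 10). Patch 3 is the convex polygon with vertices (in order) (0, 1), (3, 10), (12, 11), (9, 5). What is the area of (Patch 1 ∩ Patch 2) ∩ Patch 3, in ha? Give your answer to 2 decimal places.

45.90

The region (Patch 1 ∩ Patch 2) ∩ Patch 3 is the polygon with vertices (1,4), (3,10), (11.5,10), (11,9), (8,9), (8,4.556), (2.25,2), (1,2).
By the shoelace formula its area is 45.90.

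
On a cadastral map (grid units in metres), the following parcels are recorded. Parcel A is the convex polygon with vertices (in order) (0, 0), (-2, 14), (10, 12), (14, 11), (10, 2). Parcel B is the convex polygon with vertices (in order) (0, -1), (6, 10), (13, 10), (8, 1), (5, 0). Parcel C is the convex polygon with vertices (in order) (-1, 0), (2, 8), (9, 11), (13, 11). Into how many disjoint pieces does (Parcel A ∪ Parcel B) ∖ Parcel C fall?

1

(Parcel A ∪ Parcel B) ∖ Parcel C is a single connected region.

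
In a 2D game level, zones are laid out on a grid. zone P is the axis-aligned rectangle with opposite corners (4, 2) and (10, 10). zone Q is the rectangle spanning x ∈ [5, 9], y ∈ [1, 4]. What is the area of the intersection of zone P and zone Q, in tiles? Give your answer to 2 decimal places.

8.00

|zone P∩zone Q|: x∈[5,9], y∈[2,4] → 4·2 = 8.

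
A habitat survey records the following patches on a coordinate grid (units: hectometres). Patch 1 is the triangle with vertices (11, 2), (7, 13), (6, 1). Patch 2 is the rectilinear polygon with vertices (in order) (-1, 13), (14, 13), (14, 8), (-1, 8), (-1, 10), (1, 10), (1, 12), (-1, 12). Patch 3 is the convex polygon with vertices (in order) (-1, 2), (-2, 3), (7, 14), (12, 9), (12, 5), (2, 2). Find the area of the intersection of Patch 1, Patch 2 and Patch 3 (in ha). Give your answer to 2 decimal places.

The intersection is the polygon with vertices (6.583,8), (7,13), (8.818,8).
By the shoelace formula its area is 5.59.

5.59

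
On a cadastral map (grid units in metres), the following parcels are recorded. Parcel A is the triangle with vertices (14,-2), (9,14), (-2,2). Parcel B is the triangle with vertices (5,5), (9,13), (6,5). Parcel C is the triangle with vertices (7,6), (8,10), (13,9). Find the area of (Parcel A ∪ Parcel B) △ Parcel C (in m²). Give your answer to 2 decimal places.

111.34

|Parcel A ∪ Parcel B| = 118.
|(Parcel A ∪ Parcel B) ∩ Parcel C| = 8.5816.
|(Parcel A ∪ Parcel B) △ Parcel C| = 118 + 10.5 − 17.1632 = 111.34.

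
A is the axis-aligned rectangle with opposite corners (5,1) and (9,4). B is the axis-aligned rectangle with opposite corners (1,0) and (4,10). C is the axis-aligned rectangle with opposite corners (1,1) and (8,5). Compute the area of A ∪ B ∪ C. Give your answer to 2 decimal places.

49.00

By inclusion–exclusion:
Individual areas: |A| = 12, |B| = 30, |C| = 28.
|A∩B| = 0 (no overlap).
|A∩C|: x∈[5,8], y∈[1,4] → 3·3 = 9.
|B∩C|: x∈[1,4], y∈[1,5] → 3·4 = 12.
|A∩B∩C| = 0.
|A ∪ B ∪ C| = 70 − 21 + 0 = 49.00.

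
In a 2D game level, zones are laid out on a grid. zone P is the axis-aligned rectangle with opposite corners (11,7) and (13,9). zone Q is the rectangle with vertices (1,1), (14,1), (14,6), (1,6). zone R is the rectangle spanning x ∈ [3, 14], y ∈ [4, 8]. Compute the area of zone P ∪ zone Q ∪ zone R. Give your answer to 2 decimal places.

By inclusion–exclusion:
Individual areas: |zone P| = 4, |zone Q| = 65, |zone R| = 44.
|zone P∩zone Q| = 0 (no overlap).
|zone P∩zone R|: x∈[11,13], y∈[7,8] → 2·1 = 2.
|zone Q∩zone R|: x∈[3,14], y∈[4,6] → 11·2 = 22.
|zone P∩zone Q∩zone R| = 0.
|zone P ∪ zone Q ∪ zone R| = 113 − 24 + 0 = 89.00.

89.00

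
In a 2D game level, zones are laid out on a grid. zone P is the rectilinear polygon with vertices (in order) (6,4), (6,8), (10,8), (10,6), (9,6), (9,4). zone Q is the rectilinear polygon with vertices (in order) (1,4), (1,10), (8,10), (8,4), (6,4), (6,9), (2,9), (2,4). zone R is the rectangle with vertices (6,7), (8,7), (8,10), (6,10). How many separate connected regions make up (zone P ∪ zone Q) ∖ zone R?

2

(zone P ∪ zone Q) ∖ zone R splits into 2 disjoint pieces (area 10, area 12).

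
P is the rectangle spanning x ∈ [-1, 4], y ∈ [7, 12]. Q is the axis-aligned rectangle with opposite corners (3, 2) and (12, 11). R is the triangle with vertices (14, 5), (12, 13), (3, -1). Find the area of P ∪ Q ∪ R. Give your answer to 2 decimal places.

117.73

By inclusion–exclusion:
Individual areas: |P| = 25, |Q| = 81, |R| = 50.
|P∩Q|: x∈[3,4], y∈[7,11] → 1·4 = 4.
|P∩R| = 0.
|Q∩R| = 34.2662.
|P∩Q∩R| = 0.
|P ∪ Q ∪ R| = 156 − 38.2662 + 0 = 117.73.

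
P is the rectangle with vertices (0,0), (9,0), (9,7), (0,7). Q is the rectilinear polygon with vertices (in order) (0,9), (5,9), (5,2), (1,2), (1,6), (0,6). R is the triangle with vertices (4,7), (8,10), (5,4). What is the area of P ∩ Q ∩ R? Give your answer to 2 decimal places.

1.50

The intersection is the polygon with vertices (5,4), (4,7), (5,7).
By the shoelace formula its area is 1.50.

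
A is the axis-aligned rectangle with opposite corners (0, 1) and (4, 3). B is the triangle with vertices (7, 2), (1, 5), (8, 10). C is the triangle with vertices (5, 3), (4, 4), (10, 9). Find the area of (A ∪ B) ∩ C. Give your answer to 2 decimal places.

The region (A ∪ B) ∩ C is the polygon with vertices (7.5,6), (5,3), (4,4), (7.628,7.023).
By the shoelace formula its area is 4.41.

4.41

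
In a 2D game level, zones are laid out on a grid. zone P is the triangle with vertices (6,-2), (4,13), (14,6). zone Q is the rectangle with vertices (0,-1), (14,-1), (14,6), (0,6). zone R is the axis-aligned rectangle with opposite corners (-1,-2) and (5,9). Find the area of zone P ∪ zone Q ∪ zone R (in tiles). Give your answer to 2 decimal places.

160.50

By inclusion–exclusion:
Individual areas: |zone P| = 68, |zone Q| = 98, |zone R| = 66.
|zone P∩zone Q| = 35.7.
|zone P∩zone R| = 0.8167.
|zone Q∩zone R|: x∈[0,5], y∈[-1,6] → 5·7 = 35.
|zone P∩zone Q∩zone R| = 0.0167.
|zone P ∪ zone Q ∪ zone R| = 232 − 71.5167 + 0.0167 = 160.50.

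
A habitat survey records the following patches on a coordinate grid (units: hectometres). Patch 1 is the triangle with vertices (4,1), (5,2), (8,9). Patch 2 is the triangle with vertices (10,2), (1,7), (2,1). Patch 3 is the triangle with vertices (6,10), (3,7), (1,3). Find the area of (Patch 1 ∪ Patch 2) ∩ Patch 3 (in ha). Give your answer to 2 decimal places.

The region (Patch 1 ∪ Patch 2) ∩ Patch 3 is the polygon with vertices (1.5,4), (2.565,6.13), (3.046,5.864), (1.54,3.757).
By the shoelace formula its area is 0.88.

0.88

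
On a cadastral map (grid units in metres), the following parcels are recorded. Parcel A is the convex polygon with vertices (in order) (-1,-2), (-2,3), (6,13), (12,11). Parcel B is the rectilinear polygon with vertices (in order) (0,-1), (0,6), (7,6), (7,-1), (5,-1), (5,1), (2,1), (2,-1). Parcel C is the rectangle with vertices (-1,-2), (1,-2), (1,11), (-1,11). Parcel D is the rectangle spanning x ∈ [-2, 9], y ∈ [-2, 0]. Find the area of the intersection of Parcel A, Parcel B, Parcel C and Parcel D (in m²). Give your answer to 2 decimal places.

0.50

The intersection is the polygon with vertices (0,-1), (0,0), (1,0).
By the shoelace formula its area is 0.50.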